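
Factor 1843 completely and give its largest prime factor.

1843 = 19 · 97
97 is prime.
So 1843 = 19 · 97; the largest prime factor is 97.

97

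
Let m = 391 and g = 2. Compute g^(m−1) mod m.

2^1 ≡ 2 (mod 391)
2^2 ≡ 2^2 = 4 ≡ 4 (mod 391)
2^4 ≡ 4^2 = 16 ≡ 16 (mod 391)
2^8 ≡ 16^2 = 256 ≡ 256 (mod 391)
2^16 ≡ 256^2 = 65536 ≡ 239 (mod 391)
2^32 ≡ 239^2 = 57121 ≡ 35 (mod 391)
2^64 ≡ 35^2 = 1225 ≡ 52 (mod 391)
2^128 ≡ 52^2 = 2704 ≡ 358 (mod 391)
2^256 ≡ 358^2 = 128164 ≡ 307 (mod 391)
390 = 256 + 128 + 4 + 2 in binary powers of 2.
So 2^390 ≡ 307 · 358 · 16 · 4 ≡ 285 (mod 391).
Since 285 ≠ 1, base 2 is a Fermat witness: 391 is composite.

285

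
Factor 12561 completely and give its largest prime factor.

12561 = 3 · 4187
4187 = 53 · 79
79 is prime.
So 12561 = 3 · 53 · 79; the largest prime factor is 79.

79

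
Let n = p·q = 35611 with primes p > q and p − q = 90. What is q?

Since p = q + 90, we have 35611 = q(q + 90), so q² + 90q − 35611 = 0.
Discriminant: 90² + 4·35611 = 8100 + 142444 = 150544; √150544 = 388.
q = (−90 + 388)/2 = 149, and p = q + 90 = 239.
Check: 149 · 239 = 35611.

149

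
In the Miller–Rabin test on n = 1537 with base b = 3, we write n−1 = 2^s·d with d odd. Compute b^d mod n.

1537 − 1 = 1536 = 2^9 · 3, so d = 3.
3^1 ≡ 3 (mod 1537)
3^2 ≡ 3^2 = 9 ≡ 9 (mod 1537)
3 = 2 + 1 in binary powers of 2.
So 3^3 ≡ 9 · 3 ≡ 27 (mod 1537).
Squaring chain: 27 → 729 → 1176 → 1213 → 460 → 1031 → 894 → 1533 → 16; never reaches −1, so base 3 is a Miller–Rabin witness that 1537 is composite.

27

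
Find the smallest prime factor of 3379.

3379 is odd.
Digit sum 22, not divisible by 3.
Ends in 9: not divisible by 5.
7: 3379 = 7·482 + 5
11: 3379 = 11·307 + 2
13: 3379 = 13·259 + 12
17: 3379 = 17·198 + 13
19: 3379 = 19·177 + 16
23: 3379 = 23·146 + 21
29: 3379 = 29·116 + 15
31: 3379 = 31·109

31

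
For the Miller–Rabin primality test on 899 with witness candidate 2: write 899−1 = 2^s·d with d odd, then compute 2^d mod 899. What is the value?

899 − 1 = 898 = 2^1 · 449, so d = 449.
2^1 ≡ 2 (mod 899)
2^2 ≡ 2^2 = 4 ≡ 4 (mod 899)
2^4 ≡ 4^2 = 16 ≡ 16 (mod 899)
2^8 ≡ 16^2 = 256 ≡ 256 (mod 899)
2^16 ≡ 256^2 = 65536 ≡ 808 (mod 899)
2^32 ≡ 808^2 = 652864 ≡ 190 (mod 899)
2^64 ≡ 190^2 = 36100 ≡ 140 (mod 899)
2^128 ≡ 140^2 = 19600 ≡ 721 (mod 899)
2^256 ≡ 721^2 = 519841 ≡ 219 (mod 899)
449 = 256 + 128 + 64 + 1 in binary powers of 2.
So 2^449 ≡ 219 · 721 · 140 · 2 ≡ 698 (mod 899).
Squaring chain: 698; never reaches −1, so base 2 is a Miller–Rabin witness that 899 is composite.

698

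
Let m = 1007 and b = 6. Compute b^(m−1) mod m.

6^1 ≡ 6 (mod 1007)
6^2 ≡ 6^2 = 36 ≡ 36 (mod 1007)
6^4 ≡ 36^2 = 1296 ≡ 289 (mod 1007)
6^8 ≡ 289^2 = 83521 ≡ 947 (mod 1007)
6^16 ≡ 947^2 = 896809 ≡ 579 (mod 1007)
6^32 ≡ 579^2 = 335241 ≡ 917 (mod 1007)
6^64 ≡ 917^2 = 840889 ≡ 44 (mod 1007)
6^128 ≡ 44^2 = 1936 ≡ 929 (mod 1007)
6^256 ≡ 929^2 = 863041 ≡ 42 (mod 1007)
6^512 ≡ 42^2 = 1764 ≡ 757 (mod 1007)
1006 = 512 + 256 + 128 + 64 + 32 + 8 + 4 + 2 in binary powers of 2.
So 6^1006 ≡ 757 · 42 · 929 · 44 · 917 · 947 · 289 · 36 ≡ 598 (mod 1007).
Since 598 ≠ 1, base 6 is a Fermat witness: 1007 is composite.

598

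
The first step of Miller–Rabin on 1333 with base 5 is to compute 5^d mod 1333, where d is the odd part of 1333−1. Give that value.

32

1333 − 1 = 1332 = 2^2 · 333, so d = 333.
5^1 ≡ 5 (mod 1333)
5^2 ≡ 5^2 = 25 ≡ 25 (mod 1333)
5^4 ≡ 25^2 = 625 ≡ 625 (mod 1333)
5^8 ≡ 625^2 = 390625 ≡ 56 (mod 1333)
5^16 ≡ 56^2 = 3136 ≡ 470 (mod 1333)
5^32 ≡ 470^2 = 220900 ≡ 955 (mod 1333)
5^64 ≡ 955^2 = 912025 ≡ 253 (mod 1333)
5^128 ≡ 253^2 = 64009 ≡ 25 (mod 1333)
5^256 ≡ 25^2 = 625 ≡ 625 (mod 1333)
333 = 256 + 64 + 8 + 4 + 1 in binary powers of 2.
So 5^333 ≡ 625 · 253 · 56 · 625 · 5 ≡ 32 (mod 1333).
Squaring chain: 32 → 1024; never reaches −1, so base 5 is a Miller–Rabin witness that 1333 is composite.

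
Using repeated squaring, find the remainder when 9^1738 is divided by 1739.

9^1 ≡ 9 (mod 1739)
9^2 ≡ 9^2 = 81 ≡ 81 (mod 1739)
9^4 ≡ 81^2 = 6561 ≡ 1344 (mod 1739)
9^8 ≡ 1344^2 = 1806336 ≡ 1254 (mod 1739)
9^16 ≡ 1254^2 = 1572516 ≡ 460 (mod 1739)
9^32 ≡ 460^2 = 211600 ≡ 1181 (mod 1739)
9^64 ≡ 1181^2 = 1394761 ≡ 83 (mod 1739)
9^128 ≡ 83^2 = 6889 ≡ 1672 (mod 1739)
9^256 ≡ 1672^2 = 2795584 ≡ 1011 (mod 1739)
9^512 ≡ 1011^2 = 1022121 ≡ 1328 (mod 1739)
9^1024 ≡ 1328^2 = 1763584 ≡ 238 (mod 1739)
1738 = 1024 + 512 + 128 + 64 + 8 + 2 in binary powers of 2.
So 9^1738 ≡ 238 · 1328 · 1672 · 83 · 1254 · 81 ≡ 638 (mod 1739).
Since 638 ≠ 1, base 9 is a Fermat witness: 1739 is composite.

638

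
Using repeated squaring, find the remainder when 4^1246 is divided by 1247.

1

4^1 ≡ 4 (mod 1247)
4^2 ≡ 4^2 = 16 ≡ 16 (mod 1247)
4^4 ≡ 16^2 = 256 ≡ 256 (mod 1247)
4^8 ≡ 256^2 = 65536 ≡ 692 (mod 1247)
4^16 ≡ 692^2 = 478864 ≡ 16 (mod 1247)
4^32 ≡ 16^2 = 256 ≡ 256 (mod 1247)
4^64 ≡ 256^2 = 65536 ≡ 692 (mod 1247)
4^128 ≡ 692^2 = 478864 ≡ 16 (mod 1247)
4^256 ≡ 16^2 = 256 ≡ 256 (mod 1247)
4^512 ≡ 256^2 = 65536 ≡ 692 (mod 1247)
4^1024 ≡ 692^2 = 478864 ≡ 16 (mod 1247)
1246 = 1024 + 128 + 64 + 16 + 8 + 4 + 2 in binary powers of 2.
So 4^1246 ≡ 16 · 16 · 692 · 16 · 692 · 256 · 16 ≡ 1 (mod 1247).
Since the result is 1, base 4 gives no evidence that 1247 is composite.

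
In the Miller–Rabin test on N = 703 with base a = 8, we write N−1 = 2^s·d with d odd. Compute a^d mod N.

512

703 − 1 = 702 = 2^1 · 351, so d = 351.
8^1 ≡ 8 (mod 703)
8^2 ≡ 8^2 = 64 ≡ 64 (mod 703)
8^4 ≡ 64^2 = 4096 ≡ 581 (mod 703)
8^8 ≡ 581^2 = 337561 ≡ 121 (mod 703)
8^16 ≡ 121^2 = 14641 ≡ 581 (mod 703)
8^32 ≡ 581^2 = 337561 ≡ 121 (mod 703)
8^64 ≡ 121^2 = 14641 ≡ 581 (mod 703)
8^128 ≡ 581^2 = 337561 ≡ 121 (mod 703)
8^256 ≡ 121^2 = 14641 ≡ 581 (mod 703)
351 = 256 + 64 + 16 + 8 + 4 + 2 + 1 in binary powers of 2.
So 8^351 ≡ 581 · 581 · 581 · 121 · 581 · 64 · 8 ≡ 512 (mod 703).
Squaring chain: 512; never reaches −1, so base 8 is a Miller–Rabin witness that 703 is composite.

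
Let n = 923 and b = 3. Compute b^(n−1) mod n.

3^1 ≡ 3 (mod 923)
3^2 ≡ 3^2 = 9 ≡ 9 (mod 923)
3^4 ≡ 9^2 = 81 ≡ 81 (mod 923)
3^8 ≡ 81^2 = 6561 ≡ 100 (mod 923)
3^16 ≡ 100^2 = 10000 ≡ 770 (mod 923)
3^32 ≡ 770^2 = 592900 ≡ 334 (mod 923)
3^64 ≡ 334^2 = 111556 ≡ 796 (mod 923)
3^128 ≡ 796^2 = 633616 ≡ 438 (mod 923)
3^256 ≡ 438^2 = 191844 ≡ 783 (mod 923)
3^512 ≡ 783^2 = 613089 ≡ 217 (mod 923)
922 = 512 + 256 + 128 + 16 + 8 + 2 in binary powers of 2.
So 3^922 ≡ 217 · 783 · 438 · 770 · 100 · 9 ≡ 432 (mod 923).
Since 432 ≠ 1, base 3 is a Fermat witness: 923 is composite.

432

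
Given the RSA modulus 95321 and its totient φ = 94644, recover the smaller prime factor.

199

φ(n) = (p−1)(q−1) = n − (p+q) + 1, so p + q = 95321 − 94644 + 1 = 678.
p and q are the roots of t² − 678t + 95321 = 0.
Discriminant: 678² − 4·95321 = 459684 − 381284 = 78400; √78400 = 280.
q = (678 − 280)/2 = 199, p = (678 + 280)/2 = 479.
Check: 199 · 479 = 95321.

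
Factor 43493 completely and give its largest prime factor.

61

43493 = 23 · 1891
1891 = 31 · 61
61 is prime.
So 43493 = 23 · 31 · 61; the largest prime factor is 61.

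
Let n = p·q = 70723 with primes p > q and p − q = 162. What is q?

197

Since p = q + 162, we have 70723 = q(q + 162), so q² + 162q − 70723 = 0.
Discriminant: 162² + 4·70723 = 26244 + 282892 = 309136; √309136 = 556.
q = (−162 + 556)/2 = 197, and p = q + 162 = 359.
Check: 197 · 359 = 70723.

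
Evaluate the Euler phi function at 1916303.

1867320

Factor: 1916303 = 79 · 127 · 191.
φ(1916303) = (79−1) · (127−1) · (191−1) = 78 · 126 · 190 = 1867320.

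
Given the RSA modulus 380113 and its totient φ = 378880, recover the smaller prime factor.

593

φ(n) = (p−1)(q−1) = n − (p+q) + 1, so p + q = 380113 − 378880 + 1 = 1234.
p and q are the roots of t² − 1234t + 380113 = 0.
Discriminant: 1234² − 4·380113 = 1522756 − 1520452 = 2304; √2304 = 48.
q = (1234 − 48)/2 = 593, p = (1234 + 48)/2 = 641.
Check: 593 · 641 = 380113.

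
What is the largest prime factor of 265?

53

265 = 5 · 53
53 is prime.
So 265 = 5 · 53; the largest prime factor is 53.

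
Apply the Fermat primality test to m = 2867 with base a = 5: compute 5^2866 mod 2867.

544

5^1 ≡ 5 (mod 2867)
5^2 ≡ 5^2 = 25 ≡ 25 (mod 2867)
5^4 ≡ 25^2 = 625 ≡ 625 (mod 2867)
5^8 ≡ 625^2 = 390625 ≡ 713 (mod 2867)
5^16 ≡ 713^2 = 508369 ≡ 910 (mod 2867)
5^32 ≡ 910^2 = 828100 ≡ 2404 (mod 2867)
5^64 ≡ 2404^2 = 5779216 ≡ 2211 (mod 2867)
5^128 ≡ 2211^2 = 4888521 ≡ 286 (mod 2867)
5^256 ≡ 286^2 = 81796 ≡ 1520 (mod 2867)
5^512 ≡ 1520^2 = 2310400 ≡ 2465 (mod 2867)
5^1024 ≡ 2465^2 = 6076225 ≡ 1052 (mod 2867)
5^2048 ≡ 1052^2 = 1106704 ≡ 42 (mod 2867)
2866 = 2048 + 512 + 256 + 32 + 16 + 2 in binary powers of 2.
So 5^2866 ≡ 42 · 2465 · 1520 · 2404 · 910 · 25 ≡ 544 (mod 2867).
Since 544 ≠ 1, base 5 is a Fermat witness: 2867 is composite.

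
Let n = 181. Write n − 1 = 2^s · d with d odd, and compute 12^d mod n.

181 − 1 = 180 = 2^2 · 45, so d = 45.
12^1 ≡ 12 (mod 181)
12^2 ≡ 12^2 = 144 ≡ 144 (mod 181)
12^4 ≡ 144^2 = 20736 ≡ 102 (mod 181)
12^8 ≡ 102^2 = 10404 ≡ 87 (mod 181)
12^16 ≡ 87^2 = 7569 ≡ 148 (mod 181)
12^32 ≡ 148^2 = 21904 ≡ 3 (mod 181)
45 = 32 + 8 + 4 + 1 in binary powers of 2.
So 12^45 ≡ 3 · 87 · 102 · 12 ≡ 180 (mod 181).
Since 12^d ≡ 180 (mod 181), base 12 does not prove 181 composite.

180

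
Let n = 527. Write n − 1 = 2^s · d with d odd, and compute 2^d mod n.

349

527 − 1 = 526 = 2^1 · 263, so d = 263.
2^1 ≡ 2 (mod 527)
2^2 ≡ 2^2 = 4 ≡ 4 (mod 527)
2^4 ≡ 4^2 = 16 ≡ 16 (mod 527)
2^8 ≡ 16^2 = 256 ≡ 256 (mod 527)
2^16 ≡ 256^2 = 65536 ≡ 188 (mod 527)
2^32 ≡ 188^2 = 35344 ≡ 35 (mod 527)
2^64 ≡ 35^2 = 1225 ≡ 171 (mod 527)
2^128 ≡ 171^2 = 29241 ≡ 256 (mod 527)
2^256 ≡ 256^2 = 65536 ≡ 188 (mod 527)
263 = 256 + 4 + 2 + 1 in binary powers of 2.
So 2^263 ≡ 188 · 16 · 4 · 2 ≡ 349 (mod 527).
Squaring chain: 349; never reaches −1, so base 2 is a Miller–Rabin witness that 527 is composite.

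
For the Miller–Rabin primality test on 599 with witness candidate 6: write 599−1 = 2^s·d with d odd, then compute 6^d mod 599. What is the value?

599 − 1 = 598 = 2^1 · 299, so d = 299.
6^1 ≡ 6 (mod 599)
6^2 ≡ 6^2 = 36 ≡ 36 (mod 599)
6^4 ≡ 36^2 = 1296 ≡ 98 (mod 599)
6^8 ≡ 98^2 = 9604 ≡ 20 (mod 599)
6^16 ≡ 20^2 = 400 ≡ 400 (mod 599)
6^32 ≡ 400^2 = 160000 ≡ 67 (mod 599)
6^64 ≡ 67^2 = 4489 ≡ 296 (mod 599)
6^128 ≡ 296^2 = 87616 ≡ 162 (mod 599)
6^256 ≡ 162^2 = 26244 ≡ 487 (mod 599)
299 = 256 + 32 + 8 + 2 + 1 in binary powers of 2.
So 6^299 ≡ 487 · 67 · 20 · 36 · 6 ≡ 1 (mod 599).
Since 6^d ≡ 1 (mod 599), base 6 does not prove 599 composite.

1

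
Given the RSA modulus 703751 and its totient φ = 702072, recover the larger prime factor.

883

φ(n) = (p−1)(q−1) = n − (p+q) + 1, so p + q = 703751 − 702072 + 1 = 1680.
p and q are the roots of t² − 1680t + 703751 = 0.
Discriminant: 1680² − 4·703751 = 2822400 − 2815004 = 7396; √7396 = 86.
q = (1680 − 86)/2 = 797, p = (1680 + 86)/2 = 883.
Check: 797 · 883 = 703751.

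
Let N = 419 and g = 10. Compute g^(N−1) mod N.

10^1 ≡ 10 (mod 419)
10^2 ≡ 10^2 = 100 ≡ 100 (mod 419)
10^4 ≡ 100^2 = 10000 ≡ 363 (mod 419)
10^8 ≡ 363^2 = 131769 ≡ 203 (mod 419)
10^16 ≡ 203^2 = 41209 ≡ 147 (mod 419)
10^32 ≡ 147^2 = 21609 ≡ 240 (mod 419)
10^64 ≡ 240^2 = 57600 ≡ 197 (mod 419)
10^128 ≡ 197^2 = 38809 ≡ 261 (mod 419)
10^256 ≡ 261^2 = 68121 ≡ 243 (mod 419)
418 = 256 + 128 + 32 + 2 in binary powers of 2.
So 10^418 ≡ 243 · 261 · 240 · 100 ≡ 1 (mod 419).
Since the result is 1, base 10 gives no evidence that 419 is composite.

1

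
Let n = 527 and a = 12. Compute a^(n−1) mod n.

236

12^1 ≡ 12 (mod 527)
12^2 ≡ 12^2 = 144 ≡ 144 (mod 527)
12^4 ≡ 144^2 = 20736 ≡ 183 (mod 527)
12^8 ≡ 183^2 = 33489 ≡ 288 (mod 527)
12^16 ≡ 288^2 = 82944 ≡ 205 (mod 527)
12^32 ≡ 205^2 = 42025 ≡ 392 (mod 527)
12^64 ≡ 392^2 = 153664 ≡ 307 (mod 527)
12^128 ≡ 307^2 = 94249 ≡ 443 (mod 527)
12^256 ≡ 443^2 = 196249 ≡ 205 (mod 527)
12^512 ≡ 205^2 = 42025 ≡ 392 (mod 527)
526 = 512 + 8 + 4 + 2 in binary powers of 2.
So 12^526 ≡ 392 · 288 · 183 · 144 ≡ 236 (mod 527).
Since 236 ≠ 1, base 12 is a Fermat witness: 527 is composite.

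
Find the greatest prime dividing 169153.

169153 = 47 · 3599
3599 = 59 · 61
61 is prime.
So 169153 = 47 · 59 · 61; the largest prime factor is 61.

61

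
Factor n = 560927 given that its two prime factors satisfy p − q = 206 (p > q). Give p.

Since p = q + 206, we have 560927 = q(q + 206), so q² + 206q − 560927 = 0.
Discriminant: 206² + 4·560927 = 42436 + 2243708 = 2286144; √2286144 = 1512.
q = (−206 + 1512)/2 = 653, and p = q + 206 = 859.
Check: 653 · 859 = 560927.

859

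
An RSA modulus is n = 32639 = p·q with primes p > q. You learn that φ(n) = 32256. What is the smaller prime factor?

127

φ(n) = (p−1)(q−1) = n − (p+q) + 1, so p + q = 32639 − 32256 + 1 = 384.
p and q are the roots of t² − 384t + 32639 = 0.
Discriminant: 384² − 4·32639 = 147456 − 130556 = 16900; √16900 = 130.
q = (384 − 130)/2 = 127, p = (384 + 130)/2 = 257.
Check: 127 · 257 = 32639.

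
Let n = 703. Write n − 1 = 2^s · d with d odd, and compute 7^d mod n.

1

703 − 1 = 702 = 2^1 · 351, so d = 351.
7^1 ≡ 7 (mod 703)
7^2 ≡ 7^2 = 49 ≡ 49 (mod 703)
7^4 ≡ 49^2 = 2401 ≡ 292 (mod 703)
7^8 ≡ 292^2 = 85264 ≡ 201 (mod 703)
7^16 ≡ 201^2 = 40401 ≡ 330 (mod 703)
7^32 ≡ 330^2 = 108900 ≡ 638 (mod 703)
7^64 ≡ 638^2 = 407044 ≡ 7 (mod 703)
7^128 ≡ 7^2 = 49 ≡ 49 (mod 703)
7^256 ≡ 49^2 = 2401 ≡ 292 (mod 703)
351 = 256 + 64 + 16 + 8 + 4 + 2 + 1 in binary powers of 2.
So 7^351 ≡ 292 · 7 · 330 · 201 · 292 · 49 · 7 ≡ 1 (mod 703).
Since 7^d ≡ 1 (mod 703), base 7 does not prove 703 composite.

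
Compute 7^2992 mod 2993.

7^1 ≡ 7 (mod 2993)
7^2 ≡ 7^2 = 49 ≡ 49 (mod 2993)
7^4 ≡ 49^2 = 2401 ≡ 2401 (mod 2993)
7^8 ≡ 2401^2 = 5764801 ≡ 283 (mod 2993)
7^16 ≡ 283^2 = 80089 ≡ 2271 (mod 2993)
7^32 ≡ 2271^2 = 5157441 ≡ 502 (mod 2993)
7^64 ≡ 502^2 = 252004 ≡ 592 (mod 2993)
7^128 ≡ 592^2 = 350464 ≡ 283 (mod 2993)
7^256 ≡ 283^2 = 80089 ≡ 2271 (mod 2993)
7^512 ≡ 2271^2 = 5157441 ≡ 502 (mod 2993)
7^1024 ≡ 502^2 = 252004 ≡ 592 (mod 2993)
7^2048 ≡ 592^2 = 350464 ≡ 283 (mod 2993)
2992 = 2048 + 512 + 256 + 128 + 32 + 16 in binary powers of 2.
So 7^2992 ≡ 283 · 502 · 2271 · 283 · 502 · 2271 ≡ 1322 (mod 2993).
Since 1322 ≠ 1, base 7 is a Fermat witness: 2993 is composite.

1322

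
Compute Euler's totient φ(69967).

64800

Factor: 69967 = 31 · 37 · 61.
φ(69967) = (31−1) · (37−1) · (61−1) = 30 · 36 · 60 = 64800.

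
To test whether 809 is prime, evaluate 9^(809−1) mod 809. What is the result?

1

9^1 ≡ 9 (mod 809)
9^2 ≡ 9^2 = 81 ≡ 81 (mod 809)
9^4 ≡ 81^2 = 6561 ≡ 89 (mod 809)
9^8 ≡ 89^2 = 7921 ≡ 640 (mod 809)
9^16 ≡ 640^2 = 409600 ≡ 246 (mod 809)
9^32 ≡ 246^2 = 60516 ≡ 650 (mod 809)
9^64 ≡ 650^2 = 422500 ≡ 202 (mod 809)
9^128 ≡ 202^2 = 40804 ≡ 354 (mod 809)
9^256 ≡ 354^2 = 125316 ≡ 730 (mod 809)
9^512 ≡ 730^2 = 532900 ≡ 578 (mod 809)
808 = 512 + 256 + 32 + 8 in binary powers of 2.
So 9^808 ≡ 578 · 730 · 650 · 640 ≡ 1 (mod 809).
Since the result is 1, base 9 gives no evidence that 809 is composite.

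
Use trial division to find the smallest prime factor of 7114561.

53

7114561 is odd.
Digit sum 25, not divisible by 3.
Ends in 1: not divisible by 5.
7: 7114561 = 7·1016365 + 6
11: 7114561 = 11·646778 + 3
13: 7114561 = 13·547273 + 12
17: 7114561 = 17·418503 + 10
19: 7114561 = 19·374450 + 11
23: 7114561 = 23·309328 + 17
29: 7114561 = 29·245329 + 20
31: 7114561 = 31·229501 + 30
37: 7114561 = 37·192285 + 16
41: 7114561 = 41·173525 + 36
43: 7114561 = 43·165454 + 39
47: 7114561 = 47·151373 + 30
53: 7114561 = 53·134237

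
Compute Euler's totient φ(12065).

9072

Factor: 12065 = 5 · 19 · 127.
φ(12065) = (5−1) · (19−1) · (127−1) = 4 · 18 · 126 = 9072.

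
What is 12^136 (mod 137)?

1

12^1 ≡ 12 (mod 137)
12^2 ≡ 12^2 = 144 ≡ 7 (mod 137)
12^4 ≡ 7^2 = 49 ≡ 49 (mod 137)
12^8 ≡ 49^2 = 2401 ≡ 72 (mod 137)
12^16 ≡ 72^2 = 5184 ≡ 115 (mod 137)
12^32 ≡ 115^2 = 13225 ≡ 73 (mod 137)
12^64 ≡ 73^2 = 5329 ≡ 123 (mod 137)
12^128 ≡ 123^2 = 15129 ≡ 59 (mod 137)
136 = 128 + 8 in binary powers of 2.
So 12^136 ≡ 59 · 72 ≡ 1 (mod 137).
Since the result is 1, base 12 gives no evidence that 137 is composite.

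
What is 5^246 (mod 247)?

5^1 ≡ 5 (mod 247)
5^2 ≡ 5^2 = 25 ≡ 25 (mod 247)
5^4 ≡ 25^2 = 625 ≡ 131 (mod 247)
5^8 ≡ 131^2 = 17161 ≡ 118 (mod 247)
5^16 ≡ 118^2 = 13924 ≡ 92 (mod 247)
5^32 ≡ 92^2 = 8464 ≡ 66 (mod 247)
5^64 ≡ 66^2 = 4356 ≡ 157 (mod 247)
5^128 ≡ 157^2 = 24649 ≡ 196 (mod 247)
246 = 128 + 64 + 32 + 16 + 4 + 2 in binary powers of 2.
So 5^246 ≡ 196 · 157 · 66 · 92 · 131 · 25 ≡ 220 (mod 247).
Since 220 ≠ 1, base 5 is a Fermat witness: 247 is composite.

220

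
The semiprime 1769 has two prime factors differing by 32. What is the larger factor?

Since p = q + 32, we have 1769 = q(q + 32), so q² + 32q − 1769 = 0.
Discriminant: 32² + 4·1769 = 1024 + 7076 = 8100; √8100 = 90.
q = (−32 + 90)/2 = 29, and p = q + 32 = 61.
Check: 29 · 61 = 1769.

61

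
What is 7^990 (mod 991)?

7^1 ≡ 7 (mod 991)
7^2 ≡ 7^2 = 49 ≡ 49 (mod 991)
7^4 ≡ 49^2 = 2401 ≡ 419 (mod 991)
7^8 ≡ 419^2 = 175561 ≡ 154 (mod 991)
7^16 ≡ 154^2 = 23716 ≡ 923 (mod 991)
7^32 ≡ 923^2 = 851929 ≡ 660 (mod 991)
7^64 ≡ 660^2 = 435600 ≡ 551 (mod 991)
7^128 ≡ 551^2 = 303601 ≡ 355 (mod 991)
7^256 ≡ 355^2 = 126025 ≡ 168 (mod 991)
7^512 ≡ 168^2 = 28224 ≡ 476 (mod 991)
990 = 512 + 256 + 128 + 64 + 16 + 8 + 4 + 2 in binary powers of 2.
So 7^990 ≡ 476 · 168 · 355 · 551 · 923 · 154 · 419 · 49 ≡ 1 (mod 991).
Since the result is 1, base 7 gives no evidence that 991 is composite.

1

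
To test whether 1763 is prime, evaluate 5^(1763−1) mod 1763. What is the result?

1665

5^1 ≡ 5 (mod 1763)
5^2 ≡ 5^2 = 25 ≡ 25 (mod 1763)
5^4 ≡ 25^2 = 625 ≡ 625 (mod 1763)
5^8 ≡ 625^2 = 390625 ≡ 1002 (mod 1763)
5^16 ≡ 1002^2 = 1004004 ≡ 857 (mod 1763)
5^32 ≡ 857^2 = 734449 ≡ 1041 (mod 1763)
5^64 ≡ 1041^2 = 1083681 ≡ 1199 (mod 1763)
5^128 ≡ 1199^2 = 1437601 ≡ 756 (mod 1763)
5^256 ≡ 756^2 = 571536 ≡ 324 (mod 1763)
5^512 ≡ 324^2 = 104976 ≡ 959 (mod 1763)
5^1024 ≡ 959^2 = 919681 ≡ 1158 (mod 1763)
1762 = 1024 + 512 + 128 + 64 + 32 + 2 in binary powers of 2.
So 5^1762 ≡ 1158 · 959 · 756 · 1199 · 1041 · 25 ≡ 1665 (mod 1763).
Since 1665 ≠ 1, base 5 is a Fermat witness: 1763 is composite.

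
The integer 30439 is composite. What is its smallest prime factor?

61

30439 is odd.
Digit sum 19, not divisible by 3.
Ends in 9: not divisible by 5.
7: 30439 = 7·4348 + 3
11: 30439 = 11·2767 + 2
13: 30439 = 13·2341 + 6
17: 30439 = 17·1790 + 9
19: 30439 = 19·1602 + 1
23: 30439 = 23·1323 + 10
29: 30439 = 29·1049 + 18
31: 30439 = 31·981 + 28
37: 30439 = 37·822 + 25
41: 30439 = 41·742 + 17
43: 30439 = 43·707 + 38
47: 30439 = 47·647 + 30
53: 30439 = 53·574 + 17
59: 30439 = 59·515 + 54
61: 30439 = 61·499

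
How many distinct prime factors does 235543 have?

235543 = 7^2 · 4807
4807 = 11 · 437
437 = 19 · 23
235543 = 7^2 · 11 · 19 · 23, which has 4 distinct prime factors.

4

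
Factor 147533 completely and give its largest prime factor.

73

147533 = 43 · 3431
3431 = 47 · 73
73 is prime.
So 147533 = 43 · 47 · 73; the largest prime factor is 73.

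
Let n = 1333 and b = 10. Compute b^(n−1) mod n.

10^1 ≡ 10 (mod 1333)
10^2 ≡ 10^2 = 100 ≡ 100 (mod 1333)
10^4 ≡ 100^2 = 10000 ≡ 669 (mod 1333)
10^8 ≡ 669^2 = 447561 ≡ 1006 (mod 1333)
10^16 ≡ 1006^2 = 1012036 ≡ 289 (mod 1333)
10^32 ≡ 289^2 = 83521 ≡ 875 (mod 1333)
10^64 ≡ 875^2 = 765625 ≡ 483 (mod 1333)
10^128 ≡ 483^2 = 233289 ≡ 14 (mod 1333)
10^256 ≡ 14^2 = 196 ≡ 196 (mod 1333)
10^512 ≡ 196^2 = 38416 ≡ 1092 (mod 1333)
10^1024 ≡ 1092^2 = 1192464 ≡ 762 (mod 1333)
1332 = 1024 + 256 + 32 + 16 + 4 in binary powers of 2.
So 10^1332 ≡ 762 · 196 · 875 · 289 · 669 ≡ 686 (mod 1333).
Since 686 ≠ 1, base 10 is a Fermat witness: 1333 is composite.

686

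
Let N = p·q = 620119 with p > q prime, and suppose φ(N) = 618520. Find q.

659

φ(n) = (p−1)(q−1) = n − (p+q) + 1, so p + q = 620119 − 618520 + 1 = 1600.
p and q are the roots of t² − 1600t + 620119 = 0.
Discriminant: 1600² − 4·620119 = 2560000 − 2480476 = 79524; √79524 = 282.
q = (1600 − 282)/2 = 659, p = (1600 + 282)/2 = 941.
Check: 659 · 941 = 620119.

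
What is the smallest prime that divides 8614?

8614 is even: 2 divides it.

2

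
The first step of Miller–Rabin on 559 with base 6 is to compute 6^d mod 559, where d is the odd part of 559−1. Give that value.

216

559 − 1 = 558 = 2^1 · 279, so d = 279.
6^1 ≡ 6 (mod 559)
6^2 ≡ 6^2 = 36 ≡ 36 (mod 559)
6^4 ≡ 36^2 = 1296 ≡ 178 (mod 559)
6^8 ≡ 178^2 = 31684 ≡ 380 (mod 559)
6^16 ≡ 380^2 = 144400 ≡ 178 (mod 559)
6^32 ≡ 178^2 = 31684 ≡ 380 (mod 559)
6^64 ≡ 380^2 = 144400 ≡ 178 (mod 559)
6^128 ≡ 178^2 = 31684 ≡ 380 (mod 559)
6^256 ≡ 380^2 = 144400 ≡ 178 (mod 559)
279 = 256 + 16 + 4 + 2 + 1 in binary powers of 2.
So 6^279 ≡ 178 · 178 · 178 · 36 · 6 ≡ 216 (mod 559).
Squaring chain: 216; never reaches −1, so base 6 is a Miller–Rabin witness that 559 is composite.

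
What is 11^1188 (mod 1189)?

11^1 ≡ 11 (mod 1189)
11^2 ≡ 11^2 = 121 ≡ 121 (mod 1189)
11^4 ≡ 121^2 = 14641 ≡ 373 (mod 1189)
11^8 ≡ 373^2 = 139129 ≡ 16 (mod 1189)
11^16 ≡ 16^2 = 256 ≡ 256 (mod 1189)
11^32 ≡ 256^2 = 65536 ≡ 141 (mod 1189)
11^64 ≡ 141^2 = 19881 ≡ 857 (mod 1189)
11^128 ≡ 857^2 = 734449 ≡ 836 (mod 1189)
11^256 ≡ 836^2 = 698896 ≡ 953 (mod 1189)
11^512 ≡ 953^2 = 908209 ≡ 1002 (mod 1189)
11^1024 ≡ 1002^2 = 1004004 ≡ 488 (mod 1189)
1188 = 1024 + 128 + 32 + 4 in binary powers of 2.
So 11^1188 ≡ 488 · 836 · 141 · 373 ≡ 1009 (mod 1189).
Since 1009 ≠ 1, base 11 is a Fermat witness: 1189 is composite.

1009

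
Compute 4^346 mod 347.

1

4^1 ≡ 4 (mod 347)
4^2 ≡ 4^2 = 16 ≡ 16 (mod 347)
4^4 ≡ 16^2 = 256 ≡ 256 (mod 347)
4^8 ≡ 256^2 = 65536 ≡ 300 (mod 347)
4^16 ≡ 300^2 = 90000 ≡ 127 (mod 347)
4^32 ≡ 127^2 = 16129 ≡ 167 (mod 347)
4^64 ≡ 167^2 = 27889 ≡ 129 (mod 347)
4^128 ≡ 129^2 = 16641 ≡ 332 (mod 347)
4^256 ≡ 332^2 = 110224 ≡ 225 (mod 347)
346 = 256 + 64 + 16 + 8 + 2 in binary powers of 2.
So 4^346 ≡ 225 · 129 · 127 · 300 · 16 ≡ 1 (mod 347).
Since the result is 1, base 4 gives no evidence that 347 is composite.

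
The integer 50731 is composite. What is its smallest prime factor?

50731 is odd.
Digit sum 16, not divisible by 3.
Ends in 1: not divisible by 5.
7: 50731 = 7·7247 + 2
11: 50731 = 11·4611 + 10
13: 50731 = 13·3902 + 5
17: 50731 = 17·2984 + 3
19: 50731 = 19·2670 + 1
23: 50731 = 23·2205 + 16
29: 50731 = 29·1749 + 10
31: 50731 = 31·1636 + 15
37: 50731 = 37·1371 + 4
41: 50731 = 41·1237 + 14
43: 50731 = 43·1179 + 34
47: 50731 = 47·1079 + 18
53: 50731 = 53·957 + 10
59: 50731 = 59·859 + 50
61: 50731 = 61·831 + 40
67: 50731 = 67·757 + 12
71: 50731 = 71·714 + 37
73: 50731 = 73·694 + 69
79: 50731 = 79·642 + 13
83: 50731 = 83·611 + 18
89: 50731 = 89·570 + 1
97: 50731 = 97·523

97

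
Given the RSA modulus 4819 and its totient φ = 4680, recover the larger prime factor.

φ(n) = (p−1)(q−1) = n − (p+q) + 1, so p + q = 4819 − 4680 + 1 = 140.
p and q are the roots of t² − 140t + 4819 = 0.
Discriminant: 140² − 4·4819 = 19600 − 19276 = 324; √324 = 18.
q = (140 − 18)/2 = 61, p = (140 + 18)/2 = 79.
Check: 61 · 79 = 4819.

79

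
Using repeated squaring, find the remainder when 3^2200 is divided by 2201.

1110

3^1 ≡ 3 (mod 2201)
3^2 ≡ 3^2 = 9 ≡ 9 (mod 2201)
3^4 ≡ 9^2 = 81 ≡ 81 (mod 2201)
3^8 ≡ 81^2 = 6561 ≡ 2159 (mod 2201)
3^16 ≡ 2159^2 = 4661281 ≡ 1764 (mod 2201)
3^32 ≡ 1764^2 = 3111696 ≡ 1683 (mod 2201)
3^64 ≡ 1683^2 = 2832489 ≡ 2003 (mod 2201)
3^128 ≡ 2003^2 = 4012009 ≡ 1787 (mod 2201)
3^256 ≡ 1787^2 = 3193369 ≡ 1919 (mod 2201)
3^512 ≡ 1919^2 = 3682561 ≡ 288 (mod 2201)
3^1024 ≡ 288^2 = 82944 ≡ 1507 (mod 2201)
3^2048 ≡ 1507^2 = 2271049 ≡ 1818 (mod 2201)
2200 = 2048 + 128 + 16 + 8 in binary powers of 2.
So 3^2200 ≡ 1818 · 1787 · 1764 · 2159 ≡ 1110 (mod 2201).
Since 1110 ≠ 1, base 3 is a Fermat witness: 2201 is composite.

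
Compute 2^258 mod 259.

2^1 ≡ 2 (mod 259)
2^2 ≡ 2^2 = 4 ≡ 4 (mod 259)
2^4 ≡ 4^2 = 16 ≡ 16 (mod 259)
2^8 ≡ 16^2 = 256 ≡ 256 (mod 259)
2^16 ≡ 256^2 = 65536 ≡ 9 (mod 259)
2^32 ≡ 9^2 = 81 ≡ 81 (mod 259)
2^64 ≡ 81^2 = 6561 ≡ 86 (mod 259)
2^128 ≡ 86^2 = 7396 ≡ 144 (mod 259)
2^256 ≡ 144^2 = 20736 ≡ 16 (mod 259)
258 = 256 + 2 in binary powers of 2.
So 2^258 ≡ 16 · 4 ≡ 64 (mod 259).
Since 64 ≠ 1, base 2 is a Fermat witness: 259 is composite.

64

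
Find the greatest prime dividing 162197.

47

162197 = 7 · 23171
23171 = 17 · 1363
1363 = 29 · 47
47 is prime.
So 162197 = 7 · 17 · 29 · 47; the largest prime factor is 47.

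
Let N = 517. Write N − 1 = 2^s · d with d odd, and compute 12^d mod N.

166

517 − 1 = 516 = 2^2 · 129, so d = 129.
12^1 ≡ 12 (mod 517)
12^2 ≡ 12^2 = 144 ≡ 144 (mod 517)
12^4 ≡ 144^2 = 20736 ≡ 56 (mod 517)
12^8 ≡ 56^2 = 3136 ≡ 34 (mod 517)
12^16 ≡ 34^2 = 1156 ≡ 122 (mod 517)
12^32 ≡ 122^2 = 14884 ≡ 408 (mod 517)
12^64 ≡ 408^2 = 166464 ≡ 507 (mod 517)
12^128 ≡ 507^2 = 257049 ≡ 100 (mod 517)
129 = 128 + 1 in binary powers of 2.
So 12^129 ≡ 100 · 12 ≡ 166 (mod 517).
Squaring chain: 166 → 155; never reaches −1, so base 12 is a Miller–Rabin witness that 517 is composite.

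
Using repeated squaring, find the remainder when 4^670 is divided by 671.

474

4^1 ≡ 4 (mod 671)
4^2 ≡ 4^2 = 16 ≡ 16 (mod 671)
4^4 ≡ 16^2 = 256 ≡ 256 (mod 671)
4^8 ≡ 256^2 = 65536 ≡ 449 (mod 671)
4^16 ≡ 449^2 = 201601 ≡ 301 (mod 671)
4^32 ≡ 301^2 = 90601 ≡ 16 (mod 671)
4^64 ≡ 16^2 = 256 ≡ 256 (mod 671)
4^128 ≡ 256^2 = 65536 ≡ 449 (mod 671)
4^256 ≡ 449^2 = 201601 ≡ 301 (mod 671)
4^512 ≡ 301^2 = 90601 ≡ 16 (mod 671)
670 = 512 + 128 + 16 + 8 + 4 + 2 in binary powers of 2.
So 4^670 ≡ 16 · 449 · 301 · 449 · 256 · 16 ≡ 474 (mod 671).
Since 474 ≠ 1, base 4 is a Fermat witness: 671 is composite.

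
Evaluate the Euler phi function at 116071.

106560

Factor: 116071 = 19 · 41 · 149.
φ(116071) = (19−1) · (41−1) · (149−1) = 18 · 40 · 148 = 106560.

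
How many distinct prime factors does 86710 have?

86710 = 2 · 43355
43355 = 5 · 8671
8671 = 13 · 667
667 = 23 · 29
86710 = 2 · 5 · 13 · 23 · 29, which has 5 distinct prime factors.

5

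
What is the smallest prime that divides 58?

58 is even: 2 divides it.

2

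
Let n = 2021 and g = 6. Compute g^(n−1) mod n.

6^1 ≡ 6 (mod 2021)
6^2 ≡ 6^2 = 36 ≡ 36 (mod 2021)
6^4 ≡ 36^2 = 1296 ≡ 1296 (mod 2021)
6^8 ≡ 1296^2 = 1679616 ≡ 165 (mod 2021)
6^16 ≡ 165^2 = 27225 ≡ 952 (mod 2021)
6^32 ≡ 952^2 = 906304 ≡ 896 (mod 2021)
6^64 ≡ 896^2 = 802816 ≡ 479 (mod 2021)
6^128 ≡ 479^2 = 229441 ≡ 1068 (mod 2021)
6^256 ≡ 1068^2 = 1140624 ≡ 780 (mod 2021)
6^512 ≡ 780^2 = 608400 ≡ 79 (mod 2021)
6^1024 ≡ 79^2 = 6241 ≡ 178 (mod 2021)
2020 = 1024 + 512 + 256 + 128 + 64 + 32 + 4 in binary powers of 2.
So 6^2020 ≡ 178 · 79 · 780 · 1068 · 479 · 896 · 1296 ≡ 1511 (mod 2021).
Since 1511 ≠ 1, base 6 is a Fermat witness: 2021 is composite.

1511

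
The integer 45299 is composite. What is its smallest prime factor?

97

45299 is odd.
Digit sum 29, not divisible by 3.
Ends in 9: not divisible by 5.
7: 45299 = 7·6471 + 2
11: 45299 = 11·4118 + 1
13: 45299 = 13·3484 + 7
17: 45299 = 17·2664 + 11
19: 45299 = 19·2384 + 3
23: 45299 = 23·1969 + 12
29: 45299 = 29·1562 + 1
31: 45299 = 31·1461 + 8
37: 45299 = 37·1224 + 11
41: 45299 = 41·1104 + 35
43: 45299 = 43·1053 + 20
47: 45299 = 47·963 + 38
53: 45299 = 53·854 + 37
59: 45299 = 59·767 + 46
61: 45299 = 61·742 + 37
67: 45299 = 67·676 + 7
71: 45299 = 71·638 + 1
73: 45299 = 73·620 + 39
79: 45299 = 79·573 + 32
83: 45299 = 83·545 + 64
89: 45299 = 89·508 + 87
97: 45299 = 97·467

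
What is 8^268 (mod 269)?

8^1 ≡ 8 (mod 269)
8^2 ≡ 8^2 = 64 ≡ 64 (mod 269)
8^4 ≡ 64^2 = 4096 ≡ 61 (mod 269)
8^8 ≡ 61^2 = 3721 ≡ 224 (mod 269)
8^16 ≡ 224^2 = 50176 ≡ 142 (mod 269)
8^32 ≡ 142^2 = 20164 ≡ 258 (mod 269)
8^64 ≡ 258^2 = 66564 ≡ 121 (mod 269)
8^128 ≡ 121^2 = 14641 ≡ 115 (mod 269)
8^256 ≡ 115^2 = 13225 ≡ 44 (mod 269)
268 = 256 + 8 + 4 in binary powers of 2.
So 8^268 ≡ 44 · 224 · 61 ≡ 1 (mod 269).
Since the result is 1, base 8 gives no evidence that 269 is composite.

1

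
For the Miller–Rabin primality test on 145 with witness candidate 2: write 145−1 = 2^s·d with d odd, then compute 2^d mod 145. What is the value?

77

145 − 1 = 144 = 2^4 · 9, so d = 9.
2^1 ≡ 2 (mod 145)
2^2 ≡ 2^2 = 4 ≡ 4 (mod 145)
2^4 ≡ 4^2 = 16 ≡ 16 (mod 145)
2^8 ≡ 16^2 = 256 ≡ 111 (mod 145)
9 = 8 + 1 in binary powers of 2.
So 2^9 ≡ 111 · 2 ≡ 77 (mod 145).
Squaring chain: 77 → 129 → 111 → 141; never reaches −1, so base 2 is a Miller–Rabin witness that 145 is composite.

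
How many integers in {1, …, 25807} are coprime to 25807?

25480

Factor: 25807 = 131 · 197.
φ(25807) = (131−1) · (197−1) = 130 · 196 = 25480.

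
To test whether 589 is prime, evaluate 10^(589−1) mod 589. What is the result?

10^1 ≡ 10 (mod 589)
10^2 ≡ 10^2 = 100 ≡ 100 (mod 589)
10^4 ≡ 100^2 = 10000 ≡ 576 (mod 589)
10^8 ≡ 576^2 = 331776 ≡ 169 (mod 589)
10^16 ≡ 169^2 = 28561 ≡ 289 (mod 589)
10^32 ≡ 289^2 = 83521 ≡ 472 (mod 589)
10^64 ≡ 472^2 = 222784 ≡ 142 (mod 589)
10^128 ≡ 142^2 = 20164 ≡ 138 (mod 589)
10^256 ≡ 138^2 = 19044 ≡ 196 (mod 589)
10^512 ≡ 196^2 = 38416 ≡ 131 (mod 589)
588 = 512 + 64 + 8 + 4 in binary powers of 2.
So 10^588 ≡ 131 · 142 · 169 · 576 ≡ 349 (mod 589).
Since 349 ≠ 1, base 10 is a Fermat witness: 589 is composite.

349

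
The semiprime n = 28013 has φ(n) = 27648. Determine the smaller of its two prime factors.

φ(n) = (p−1)(q−1) = n − (p+q) + 1, so p + q = 28013 − 27648 + 1 = 366.
p and q are the roots of t² − 366t + 28013 = 0.
Discriminant: 366² − 4·28013 = 133956 − 112052 = 21904; √21904 = 148.
q = (366 − 148)/2 = 109, p = (366 + 148)/2 = 257.
Check: 109 · 257 = 28013.

109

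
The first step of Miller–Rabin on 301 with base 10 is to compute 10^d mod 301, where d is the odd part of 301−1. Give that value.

301 − 1 = 300 = 2^2 · 75, so d = 75.
10^1 ≡ 10 (mod 301)
10^2 ≡ 10^2 = 100 ≡ 100 (mod 301)
10^4 ≡ 100^2 = 10000 ≡ 67 (mod 301)
10^8 ≡ 67^2 = 4489 ≡ 275 (mod 301)
10^16 ≡ 275^2 = 75625 ≡ 74 (mod 301)
10^32 ≡ 74^2 = 5476 ≡ 58 (mod 301)
10^64 ≡ 58^2 = 3364 ≡ 53 (mod 301)
75 = 64 + 8 + 2 + 1 in binary powers of 2.
So 10^75 ≡ 53 · 275 · 100 · 10 ≡ 279 (mod 301).
Squaring chain: 279 → 183; never reaches −1, so base 10 is a Miller–Rabin witness that 301 is composite.

279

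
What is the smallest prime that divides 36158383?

36158383 is odd.
Digit sum 37, not divisible by 3.
Ends in 3: not divisible by 5.
7: 36158383 = 7·5165483 + 2
11: 36158383 = 11·3287125 + 8
13: 36158383 = 13·2781414 + 1
17: 36158383 = 17·2126963 + 12
19: 36158383 = 19·1903072 + 15
23: 36158383 = 23·1572103 + 14
29: 36158383 = 29·1246840 + 23
31: 36158383 = 31·1166399 + 14
37: 36158383 = 37·977253 + 22
41: 36158383 = 41·881911 + 32
43: 36158383 = 43·840892 + 27
47: 36158383 = 47·769327 + 14
53: 36158383 = 53·682233 + 34
59: 36158383 = 59·612853 + 56
61: 36158383 = 61·592760 + 23
67: 36158383 = 67·539677 + 24
71: 36158383 = 71·509273

71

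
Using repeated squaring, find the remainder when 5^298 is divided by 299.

5^1 ≡ 5 (mod 299)
5^2 ≡ 5^2 = 25 ≡ 25 (mod 299)
5^4 ≡ 25^2 = 625 ≡ 27 (mod 299)
5^8 ≡ 27^2 = 729 ≡ 131 (mod 299)
5^16 ≡ 131^2 = 17161 ≡ 118 (mod 299)
5^32 ≡ 118^2 = 13924 ≡ 170 (mod 299)
5^64 ≡ 170^2 = 28900 ≡ 196 (mod 299)
5^128 ≡ 196^2 = 38416 ≡ 144 (mod 299)
5^256 ≡ 144^2 = 20736 ≡ 105 (mod 299)
298 = 256 + 32 + 8 + 2 in binary powers of 2.
So 5^298 ≡ 105 · 170 · 131 · 25 ≡ 64 (mod 299).
Since 64 ≠ 1, base 5 is a Fermat witness: 299 is composite.

64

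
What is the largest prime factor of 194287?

89

194287 = 37 · 5251
5251 = 59 · 89
89 is prime.
So 194287 = 37 · 59 · 89; the largest prime factor is 89.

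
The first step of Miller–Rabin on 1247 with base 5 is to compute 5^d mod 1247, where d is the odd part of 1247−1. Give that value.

1247 − 1 = 1246 = 2^1 · 623, so d = 623.
5^1 ≡ 5 (mod 1247)
5^2 ≡ 5^2 = 25 ≡ 25 (mod 1247)
5^4 ≡ 25^2 = 625 ≡ 625 (mod 1247)
5^8 ≡ 625^2 = 390625 ≡ 314 (mod 1247)
5^16 ≡ 314^2 = 98596 ≡ 83 (mod 1247)
5^32 ≡ 83^2 = 6889 ≡ 654 (mod 1247)
5^64 ≡ 654^2 = 427716 ≡ 1242 (mod 1247)
5^128 ≡ 1242^2 = 1542564 ≡ 25 (mod 1247)
5^256 ≡ 25^2 = 625 ≡ 625 (mod 1247)
5^512 ≡ 625^2 = 390625 ≡ 314 (mod 1247)
623 = 512 + 64 + 32 + 8 + 4 + 2 + 1 in binary powers of 2.
So 5^623 ≡ 314 · 1242 · 654 · 314 · 625 · 25 · 5 ≡ 695 (mod 1247).
Squaring chain: 695; never reaches −1, so base 5 is a Miller–Rabin witness that 1247 is composite.

695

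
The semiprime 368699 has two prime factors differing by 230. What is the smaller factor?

503

Since p = q + 230, we have 368699 = q(q + 230), so q² + 230q − 368699 = 0.
Discriminant: 230² + 4·368699 = 52900 + 1474796 = 1527696; √1527696 = 1236.
q = (−230 + 1236)/2 = 503, and p = q + 230 = 733.
Check: 503 · 733 = 368699.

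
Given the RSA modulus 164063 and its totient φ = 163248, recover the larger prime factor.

457

φ(n) = (p−1)(q−1) = n − (p+q) + 1, so p + q = 164063 − 163248 + 1 = 816.
p and q are the roots of t² − 816t + 164063 = 0.
Discriminant: 816² − 4·164063 = 665856 − 656252 = 9604; √9604 = 98.
q = (816 − 98)/2 = 359, p = (816 + 98)/2 = 457.
Check: 359 · 457 = 164063.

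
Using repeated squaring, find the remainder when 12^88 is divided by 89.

1

12^1 ≡ 12 (mod 89)
12^2 ≡ 12^2 = 144 ≡ 55 (mod 89)
12^4 ≡ 55^2 = 3025 ≡ 88 (mod 89)
12^8 ≡ 88^2 = 7744 ≡ 1 (mod 89)
12^16 ≡ 1^2 = 1 ≡ 1 (mod 89)
12^32 ≡ 1^2 = 1 ≡ 1 (mod 89)
12^64 ≡ 1^2 = 1 ≡ 1 (mod 89)
88 = 64 + 16 + 8 in binary powers of 2.
So 12^88 ≡ 1 · 1 · 1 ≡ 1 (mod 89).
Since the result is 1, base 12 gives no evidence that 89 is composite.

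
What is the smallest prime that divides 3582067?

59

3582067 is odd.
Digit sum 31, not divisible by 3.
Ends in 7: not divisible by 5.
7: 3582067 = 7·511723 + 6
11: 3582067 = 11·325642 + 5
13: 3582067 = 13·275543 + 8
17: 3582067 = 17·210709 + 14
19: 3582067 = 19·188529 + 16
23: 3582067 = 23·155742 + 1
29: 3582067 = 29·123519 + 16
31: 3582067 = 31·115550 + 17
37: 3582067 = 37·96812 + 23
41: 3582067 = 41·87367 + 20
43: 3582067 = 43·83303 + 38
47: 3582067 = 47·76214 + 9
53: 3582067 = 53·67586 + 9
59: 3582067 = 59·60713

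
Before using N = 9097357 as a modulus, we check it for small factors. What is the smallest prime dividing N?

61

9097357 is odd.
Digit sum 40, not divisible by 3.
Ends in 7: not divisible by 5.
7: 9097357 = 7·1299622 + 3
11: 9097357 = 11·827032 + 5
13: 9097357 = 13·699796 + 9
17: 9097357 = 17·535138 + 11
19: 9097357 = 19·478808 + 5
23: 9097357 = 23·395537 + 6
29: 9097357 = 29·313701 + 28
31: 9097357 = 31·293463 + 4
37: 9097357 = 37·245874 + 19
41: 9097357 = 41·221886 + 31
43: 9097357 = 43·211566 + 19
47: 9097357 = 47·193560 + 37
53: 9097357 = 53·171648 + 13
59: 9097357 = 59·154192 + 29
61: 9097357 = 61·149137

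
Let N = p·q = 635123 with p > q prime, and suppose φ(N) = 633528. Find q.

757

φ(n) = (p−1)(q−1) = n − (p+q) + 1, so p + q = 635123 − 633528 + 1 = 1596.
p and q are the roots of t² − 1596t + 635123 = 0.
Discriminant: 1596² − 4·635123 = 2547216 − 2540492 = 6724; √6724 = 82.
q = (1596 − 82)/2 = 757, p = (1596 + 82)/2 = 839.
Check: 757 · 839 = 635123.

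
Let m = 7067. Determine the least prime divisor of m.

37

7067 is odd.
Digit sum 20, not divisible by 3.
Ends in 7: not divisible by 5.
7: 7067 = 7·1009 + 4
11: 7067 = 11·642 + 5
13: 7067 = 13·543 + 8
17: 7067 = 17·415 + 12
19: 7067 = 19·371 + 18
23: 7067 = 23·307 + 6
29: 7067 = 29·243 + 20
31: 7067 = 31·227 + 30
37: 7067 = 37·191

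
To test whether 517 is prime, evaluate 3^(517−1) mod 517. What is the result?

487

3^1 ≡ 3 (mod 517)
3^2 ≡ 3^2 = 9 ≡ 9 (mod 517)
3^4 ≡ 9^2 = 81 ≡ 81 (mod 517)
3^8 ≡ 81^2 = 6561 ≡ 357 (mod 517)
3^16 ≡ 357^2 = 127449 ≡ 267 (mod 517)
3^32 ≡ 267^2 = 71289 ≡ 460 (mod 517)
3^64 ≡ 460^2 = 211600 ≡ 147 (mod 517)
3^128 ≡ 147^2 = 21609 ≡ 412 (mod 517)
3^256 ≡ 412^2 = 169744 ≡ 168 (mod 517)
3^512 ≡ 168^2 = 28224 ≡ 306 (mod 517)
516 = 512 + 4 in binary powers of 2.
So 3^516 ≡ 306 · 81 ≡ 487 (mod 517).
Since 487 ≠ 1, base 3 is a Fermat witness: 517 is composite.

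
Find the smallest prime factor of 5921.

5921 is odd.
Digit sum 17, not divisible by 3.
Ends in 1: not divisible by 5.
7: 5921 = 7·845 + 6
11: 5921 = 11·538 + 3
13: 5921 = 13·455 + 6
17: 5921 = 17·348 + 5
19: 5921 = 19·311 + 12
23: 5921 = 23·257 + 10
29: 5921 = 29·204 + 5
31: 5921 = 31·191

31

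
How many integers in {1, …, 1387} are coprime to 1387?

1296

Factor: 1387 = 19 · 73.
φ(1387) = (19−1) · (73−1) = 18 · 72 = 1296.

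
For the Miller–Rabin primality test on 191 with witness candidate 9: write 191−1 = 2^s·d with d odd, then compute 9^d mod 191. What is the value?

1

191 − 1 = 190 = 2^1 · 95, so d = 95.
9^1 ≡ 9 (mod 191)
9^2 ≡ 9^2 = 81 ≡ 81 (mod 191)
9^4 ≡ 81^2 = 6561 ≡ 67 (mod 191)
9^8 ≡ 67^2 = 4489 ≡ 96 (mod 191)
9^16 ≡ 96^2 = 9216 ≡ 48 (mod 191)
9^32 ≡ 48^2 = 2304 ≡ 12 (mod 191)
9^64 ≡ 12^2 = 144 ≡ 144 (mod 191)
95 = 64 + 16 + 8 + 4 + 2 + 1 in binary powers of 2.
So 9^95 ≡ 144 · 48 · 96 · 67 · 81 · 9 ≡ 1 (mod 191).
Since 9^d ≡ 1 (mod 191), base 9 does not prove 191 composite.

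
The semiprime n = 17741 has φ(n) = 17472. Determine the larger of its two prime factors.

157

φ(n) = (p−1)(q−1) = n − (p+q) + 1, so p + q = 17741 − 17472 + 1 = 270.
p and q are the roots of t² − 270t + 17741 = 0.
Discriminant: 270² − 4·17741 = 72900 − 70964 = 1936; √1936 = 44.
q = (270 − 44)/2 = 113, p = (270 + 44)/2 = 157.
Check: 113 · 157 = 17741.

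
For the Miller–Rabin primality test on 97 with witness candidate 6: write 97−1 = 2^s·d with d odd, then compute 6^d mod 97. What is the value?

22

97 − 1 = 96 = 2^5 · 3, so d = 3.
6^1 ≡ 6 (mod 97)
6^2 ≡ 6^2 = 36 ≡ 36 (mod 97)
3 = 2 + 1 in binary powers of 2.
So 6^3 ≡ 36 · 6 ≡ 22 (mod 97).
Squaring chain: 22 → 96 → 1 → 1 → 1; reaches −1, so base 6 does not prove 97 composite.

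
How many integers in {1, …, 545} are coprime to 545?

432

Factor: 545 = 5 · 109.
φ(545) = (5−1) · (109−1) = 4 · 108 = 432.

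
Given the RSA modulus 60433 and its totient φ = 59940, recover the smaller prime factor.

223

φ(n) = (p−1)(q−1) = n − (p+q) + 1, so p + q = 60433 − 59940 + 1 = 494.
p and q are the roots of t² − 494t + 60433 = 0.
Discriminant: 494² − 4·60433 = 244036 − 241732 = 2304; √2304 = 48.
q = (494 − 48)/2 = 223, p = (494 + 48)/2 = 271.
Check: 223 · 271 = 60433.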